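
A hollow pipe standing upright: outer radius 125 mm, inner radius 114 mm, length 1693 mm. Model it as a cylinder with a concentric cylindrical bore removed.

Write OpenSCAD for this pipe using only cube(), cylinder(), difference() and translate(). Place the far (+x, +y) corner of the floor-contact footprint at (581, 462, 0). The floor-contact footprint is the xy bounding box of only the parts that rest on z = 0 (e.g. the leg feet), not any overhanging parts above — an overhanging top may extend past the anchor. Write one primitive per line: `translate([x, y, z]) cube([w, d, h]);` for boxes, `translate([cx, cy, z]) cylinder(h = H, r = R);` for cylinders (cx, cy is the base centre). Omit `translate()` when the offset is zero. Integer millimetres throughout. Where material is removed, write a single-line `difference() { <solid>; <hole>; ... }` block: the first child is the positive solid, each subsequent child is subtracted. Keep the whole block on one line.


difference() { translate([456, 337, 0]) cylinder(h = 1693, r = 125); translate([456, 337, 0]) cylinder(h = 1693, r = 114); }


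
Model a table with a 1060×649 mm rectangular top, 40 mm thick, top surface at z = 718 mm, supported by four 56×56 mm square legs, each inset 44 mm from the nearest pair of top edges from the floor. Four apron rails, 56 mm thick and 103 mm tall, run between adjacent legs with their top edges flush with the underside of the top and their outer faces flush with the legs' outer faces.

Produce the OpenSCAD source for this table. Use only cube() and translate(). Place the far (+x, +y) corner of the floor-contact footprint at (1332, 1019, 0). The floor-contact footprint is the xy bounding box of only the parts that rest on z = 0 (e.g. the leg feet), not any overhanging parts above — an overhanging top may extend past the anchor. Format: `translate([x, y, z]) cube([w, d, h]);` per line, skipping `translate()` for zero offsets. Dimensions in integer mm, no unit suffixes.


translate([316, 414, 678]) cube([1060, 649, 40]);
translate([360, 458, 0]) cube([56, 56, 678]);
translate([1276, 458, 0]) cube([56, 56, 678]);
translate([360, 963, 0]) cube([56, 56, 678]);
translate([1276, 963, 0]) cube([56, 56, 678]);
translate([416, 458, 575]) cube([860, 56, 103]);
translate([416, 963, 575]) cube([860, 56, 103]);
translate([360, 514, 575]) cube([56, 449, 103]);
translate([1276, 514, 575]) cube([56, 449, 103]);


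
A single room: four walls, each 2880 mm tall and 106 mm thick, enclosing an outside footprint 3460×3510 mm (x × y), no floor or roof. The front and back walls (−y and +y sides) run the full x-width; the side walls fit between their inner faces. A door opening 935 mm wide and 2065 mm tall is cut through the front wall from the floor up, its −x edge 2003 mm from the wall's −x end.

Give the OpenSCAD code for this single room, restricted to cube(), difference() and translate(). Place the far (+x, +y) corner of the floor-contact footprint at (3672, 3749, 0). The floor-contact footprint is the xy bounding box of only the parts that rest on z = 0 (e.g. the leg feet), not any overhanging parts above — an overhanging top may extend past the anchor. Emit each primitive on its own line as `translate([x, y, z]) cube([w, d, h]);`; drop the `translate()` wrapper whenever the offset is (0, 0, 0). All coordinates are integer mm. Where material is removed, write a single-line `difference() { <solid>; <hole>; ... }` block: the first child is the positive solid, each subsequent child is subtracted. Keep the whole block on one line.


difference() { translate([212, 239, 0]) cube([3460, 106, 2880]); translate([2215, 239, 0]) cube([935, 106, 2065]); }
translate([212, 3643, 0]) cube([3460, 106, 2880]);
translate([212, 345, 0]) cube([106, 3298, 2880]);
translate([3566, 345, 0]) cube([106, 3298, 2880]);


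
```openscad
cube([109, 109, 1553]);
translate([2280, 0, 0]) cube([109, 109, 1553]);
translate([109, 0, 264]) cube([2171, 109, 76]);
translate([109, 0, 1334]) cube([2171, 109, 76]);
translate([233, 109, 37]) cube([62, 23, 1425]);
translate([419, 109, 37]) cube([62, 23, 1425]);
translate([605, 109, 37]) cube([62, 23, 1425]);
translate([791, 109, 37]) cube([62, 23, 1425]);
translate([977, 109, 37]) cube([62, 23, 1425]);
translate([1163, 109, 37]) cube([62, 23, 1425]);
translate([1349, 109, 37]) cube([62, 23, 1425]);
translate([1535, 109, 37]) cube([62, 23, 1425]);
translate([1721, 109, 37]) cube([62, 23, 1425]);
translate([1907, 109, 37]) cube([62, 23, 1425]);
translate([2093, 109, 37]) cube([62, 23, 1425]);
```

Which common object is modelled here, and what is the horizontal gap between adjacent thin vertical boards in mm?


A fence section. The picket gap is 124 mm.

Two posts, two rails, 11 pickets — a fence section. Span 2171 mm holds 11 pickets of 62 mm with 12 equal gaps: ⌊(2171 − 11·62) / 12⌋ = 124 mm.


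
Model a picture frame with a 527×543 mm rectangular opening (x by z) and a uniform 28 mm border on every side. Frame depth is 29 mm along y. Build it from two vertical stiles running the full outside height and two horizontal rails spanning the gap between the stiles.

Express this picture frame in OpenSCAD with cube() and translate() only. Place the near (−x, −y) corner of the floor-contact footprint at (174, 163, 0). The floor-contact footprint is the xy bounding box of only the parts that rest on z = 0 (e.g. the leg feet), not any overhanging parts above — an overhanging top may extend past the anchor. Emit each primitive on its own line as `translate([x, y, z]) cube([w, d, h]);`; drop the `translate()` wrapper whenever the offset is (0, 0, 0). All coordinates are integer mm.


translate([174, 163, 0]) cube([28, 29, 599]);
translate([729, 163, 0]) cube([28, 29, 599]);
translate([202, 163, 0]) cube([527, 29, 28]);
translate([202, 163, 571]) cube([527, 29, 28]);


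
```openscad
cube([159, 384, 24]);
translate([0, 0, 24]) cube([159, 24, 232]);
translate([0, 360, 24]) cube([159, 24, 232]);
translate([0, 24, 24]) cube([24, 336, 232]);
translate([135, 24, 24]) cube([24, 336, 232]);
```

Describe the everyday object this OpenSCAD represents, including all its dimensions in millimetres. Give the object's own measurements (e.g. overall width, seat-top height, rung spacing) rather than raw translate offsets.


An open-topped rectangular box: outside dimensions 159×384×256 mm, with a uniform wall and base thickness of 24 mm. The base is a full 159×384 slab on the floor; four walls sit on top of the base. The front and back walls (the −y and +y sides) span the full width; the two side walls fit between them.


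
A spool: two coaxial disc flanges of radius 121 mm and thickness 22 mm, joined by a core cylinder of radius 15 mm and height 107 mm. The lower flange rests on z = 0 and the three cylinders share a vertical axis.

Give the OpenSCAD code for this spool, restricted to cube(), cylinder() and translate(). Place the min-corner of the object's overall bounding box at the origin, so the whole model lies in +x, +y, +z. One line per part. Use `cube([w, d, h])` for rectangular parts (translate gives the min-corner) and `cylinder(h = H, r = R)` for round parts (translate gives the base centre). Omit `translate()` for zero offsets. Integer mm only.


translate([121, 121, 0]) cylinder(h = 22, r = 121);
translate([121, 121, 22]) cylinder(h = 107, r = 15);
translate([121, 121, 129]) cylinder(h = 22, r = 121);


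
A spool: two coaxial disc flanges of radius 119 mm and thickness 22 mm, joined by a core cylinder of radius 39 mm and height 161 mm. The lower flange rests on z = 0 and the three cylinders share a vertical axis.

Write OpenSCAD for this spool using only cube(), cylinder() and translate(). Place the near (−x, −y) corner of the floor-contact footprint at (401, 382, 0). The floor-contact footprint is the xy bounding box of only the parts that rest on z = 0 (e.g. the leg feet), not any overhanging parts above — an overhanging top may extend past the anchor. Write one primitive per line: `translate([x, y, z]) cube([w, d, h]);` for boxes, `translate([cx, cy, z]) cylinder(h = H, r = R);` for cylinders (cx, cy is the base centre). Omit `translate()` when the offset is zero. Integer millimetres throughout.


translate([520, 501, 0]) cylinder(h = 22, r = 119);
translate([520, 501, 22]) cylinder(h = 161, r = 39);
translate([520, 501, 183]) cylinder(h = 22, r = 119);


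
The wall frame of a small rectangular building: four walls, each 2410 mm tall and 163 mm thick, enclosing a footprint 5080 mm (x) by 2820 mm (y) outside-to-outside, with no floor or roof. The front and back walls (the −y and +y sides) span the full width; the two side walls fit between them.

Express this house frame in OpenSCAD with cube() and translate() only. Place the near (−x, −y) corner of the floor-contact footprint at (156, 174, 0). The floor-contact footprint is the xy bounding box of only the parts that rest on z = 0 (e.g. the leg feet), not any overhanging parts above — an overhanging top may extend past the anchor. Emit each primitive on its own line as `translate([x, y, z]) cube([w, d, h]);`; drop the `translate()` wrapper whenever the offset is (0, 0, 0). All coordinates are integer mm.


translate([156, 174, 0]) cube([5080, 163, 2410]);
translate([156, 2831, 0]) cube([5080, 163, 2410]);
translate([156, 337, 0]) cube([163, 2494, 2410]);
translate([5073, 337, 0]) cube([163, 2494, 2410]);


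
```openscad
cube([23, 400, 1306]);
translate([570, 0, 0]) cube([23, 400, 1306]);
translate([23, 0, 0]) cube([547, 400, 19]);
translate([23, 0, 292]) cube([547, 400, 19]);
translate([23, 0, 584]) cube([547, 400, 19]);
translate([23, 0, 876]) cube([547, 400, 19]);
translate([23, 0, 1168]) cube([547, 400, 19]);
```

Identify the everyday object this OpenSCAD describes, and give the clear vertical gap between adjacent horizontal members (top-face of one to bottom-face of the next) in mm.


A bookshelf. The clear shelf gap is 273 mm.

Two tall side panels with 5 horizontal boards between them — a bookshelf. The first two shelf undersides are at z = 0 and z = 292; with shelf thickness 19, the clear gap is 292 − 0 − 19 = 273 mm.


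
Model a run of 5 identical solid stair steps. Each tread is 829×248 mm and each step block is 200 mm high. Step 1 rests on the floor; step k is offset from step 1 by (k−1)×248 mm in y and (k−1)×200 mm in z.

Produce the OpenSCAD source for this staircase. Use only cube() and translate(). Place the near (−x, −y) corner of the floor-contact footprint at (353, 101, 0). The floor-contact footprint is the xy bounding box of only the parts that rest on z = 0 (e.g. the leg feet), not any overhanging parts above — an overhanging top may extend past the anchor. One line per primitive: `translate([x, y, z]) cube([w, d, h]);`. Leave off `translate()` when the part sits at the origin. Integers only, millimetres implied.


translate([353, 101, 0]) cube([829, 248, 200]);
translate([353, 349, 200]) cube([829, 248, 200]);
translate([353, 597, 400]) cube([829, 248, 200]);
translate([353, 845, 600]) cube([829, 248, 200]);
translate([353, 1093, 800]) cube([829, 248, 200]);


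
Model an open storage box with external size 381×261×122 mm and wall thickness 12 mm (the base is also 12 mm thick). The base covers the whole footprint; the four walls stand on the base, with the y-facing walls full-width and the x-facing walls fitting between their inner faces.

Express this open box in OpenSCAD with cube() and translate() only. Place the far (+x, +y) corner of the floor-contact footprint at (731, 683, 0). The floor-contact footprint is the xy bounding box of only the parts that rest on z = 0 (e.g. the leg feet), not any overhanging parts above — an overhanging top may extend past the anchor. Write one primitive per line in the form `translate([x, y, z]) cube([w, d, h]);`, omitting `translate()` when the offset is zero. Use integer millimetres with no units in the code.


translate([350, 422, 0]) cube([381, 261, 12]);
translate([350, 422, 12]) cube([381, 12, 110]);
translate([350, 671, 12]) cube([381, 12, 110]);
translate([350, 434, 12]) cube([12, 237, 110]);
translate([719, 434, 12]) cube([12, 237, 110]);


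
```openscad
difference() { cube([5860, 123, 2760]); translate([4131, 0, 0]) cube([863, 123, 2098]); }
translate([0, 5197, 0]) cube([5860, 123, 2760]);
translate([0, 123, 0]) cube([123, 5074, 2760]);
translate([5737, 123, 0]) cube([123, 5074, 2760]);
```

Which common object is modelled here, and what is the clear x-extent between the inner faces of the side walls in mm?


A single room. The interior width is 5614 mm.

Four walls enclosing a rectangle with a door in the front wall — a room. Outside width 5860 minus two 123 mm walls gives 5614 mm.


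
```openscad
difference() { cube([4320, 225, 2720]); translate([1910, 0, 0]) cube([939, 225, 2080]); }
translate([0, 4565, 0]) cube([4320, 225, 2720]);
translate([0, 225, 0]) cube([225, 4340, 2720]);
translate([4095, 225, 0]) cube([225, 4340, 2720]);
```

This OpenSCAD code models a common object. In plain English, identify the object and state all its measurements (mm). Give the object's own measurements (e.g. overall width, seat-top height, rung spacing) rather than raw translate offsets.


A single room: four walls, each 2720 mm tall and 225 mm thick, enclosing an outside footprint 4320×4790 mm (x × y), no floor or roof. The front and back walls (−y and +y sides) run the full x-width; the side walls fit between their inner faces. A door opening 939 mm wide and 2080 mm tall is cut through the front wall from the floor up, its −x edge 1910 mm from the wall's −x end.


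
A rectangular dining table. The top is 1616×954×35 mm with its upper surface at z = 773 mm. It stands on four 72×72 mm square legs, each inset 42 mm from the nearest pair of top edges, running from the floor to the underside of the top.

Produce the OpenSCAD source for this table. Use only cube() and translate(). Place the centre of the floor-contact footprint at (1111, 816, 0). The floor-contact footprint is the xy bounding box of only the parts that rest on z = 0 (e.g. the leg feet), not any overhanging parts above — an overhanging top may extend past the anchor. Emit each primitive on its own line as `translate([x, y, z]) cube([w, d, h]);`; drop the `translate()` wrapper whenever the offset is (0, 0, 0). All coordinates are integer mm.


// leg_h = 773 - 35 = 738
translate([303, 339, 738]) cube([1616, 954, 35]);
translate([345, 381, 0]) cube([72, 72, 738]);
translate([1805, 381, 0]) cube([72, 72, 738]);
translate([345, 1179, 0]) cube([72, 72, 738]);
translate([1805, 1179, 0]) cube([72, 72, 738]);


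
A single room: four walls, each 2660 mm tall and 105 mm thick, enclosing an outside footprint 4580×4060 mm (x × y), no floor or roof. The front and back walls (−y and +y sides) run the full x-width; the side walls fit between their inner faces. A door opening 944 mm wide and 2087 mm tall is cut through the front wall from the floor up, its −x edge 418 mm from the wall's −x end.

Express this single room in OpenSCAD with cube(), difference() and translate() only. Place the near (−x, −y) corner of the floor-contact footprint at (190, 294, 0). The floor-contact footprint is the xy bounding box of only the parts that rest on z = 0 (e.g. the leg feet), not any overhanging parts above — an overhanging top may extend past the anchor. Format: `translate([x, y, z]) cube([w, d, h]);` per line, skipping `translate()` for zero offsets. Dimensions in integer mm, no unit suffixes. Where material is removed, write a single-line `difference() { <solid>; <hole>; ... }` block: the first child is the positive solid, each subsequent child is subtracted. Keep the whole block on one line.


difference() { translate([190, 294, 0]) cube([4580, 105, 2660]); translate([608, 294, 0]) cube([944, 105, 2087]); }
translate([190, 4249, 0]) cube([4580, 105, 2660]);
translate([190, 399, 0]) cube([105, 3850, 2660]);
translate([4665, 399, 0]) cube([105, 3850, 2660]);


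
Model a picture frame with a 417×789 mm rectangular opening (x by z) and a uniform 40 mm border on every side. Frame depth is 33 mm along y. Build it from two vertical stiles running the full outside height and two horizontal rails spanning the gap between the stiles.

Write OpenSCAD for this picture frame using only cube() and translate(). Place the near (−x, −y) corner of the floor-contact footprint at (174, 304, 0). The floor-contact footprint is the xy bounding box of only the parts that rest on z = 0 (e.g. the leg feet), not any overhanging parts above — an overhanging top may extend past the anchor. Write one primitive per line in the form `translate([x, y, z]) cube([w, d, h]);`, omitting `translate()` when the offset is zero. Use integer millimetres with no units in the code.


translate([174, 304, 0]) cube([40, 33, 869]);
translate([631, 304, 0]) cube([40, 33, 869]);
translate([214, 304, 0]) cube([417, 33, 40]);
translate([214, 304, 829]) cube([417, 33, 40]);


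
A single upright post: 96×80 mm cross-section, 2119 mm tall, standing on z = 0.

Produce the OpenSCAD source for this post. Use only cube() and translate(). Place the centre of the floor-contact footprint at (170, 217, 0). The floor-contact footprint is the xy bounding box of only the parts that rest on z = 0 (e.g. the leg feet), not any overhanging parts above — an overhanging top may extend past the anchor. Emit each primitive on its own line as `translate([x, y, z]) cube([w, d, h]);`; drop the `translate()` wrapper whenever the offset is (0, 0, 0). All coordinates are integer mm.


translate([122, 177, 0]) cube([96, 80, 2119]);


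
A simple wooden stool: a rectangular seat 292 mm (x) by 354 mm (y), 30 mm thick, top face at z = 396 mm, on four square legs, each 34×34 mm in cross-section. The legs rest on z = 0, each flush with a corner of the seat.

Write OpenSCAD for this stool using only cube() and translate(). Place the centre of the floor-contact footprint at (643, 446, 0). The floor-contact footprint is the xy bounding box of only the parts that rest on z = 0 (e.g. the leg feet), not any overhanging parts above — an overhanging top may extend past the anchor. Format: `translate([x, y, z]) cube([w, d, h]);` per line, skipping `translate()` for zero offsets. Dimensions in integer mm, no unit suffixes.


// leg_h = 396 - 30 = 366
translate([497, 269, 366]) cube([292, 354, 30]);
translate([497, 269, 0]) cube([34, 34, 366]);
translate([755, 269, 0]) cube([34, 34, 366]);
translate([497, 589, 0]) cube([34, 34, 366]);
translate([755, 589, 0]) cube([34, 34, 366]);


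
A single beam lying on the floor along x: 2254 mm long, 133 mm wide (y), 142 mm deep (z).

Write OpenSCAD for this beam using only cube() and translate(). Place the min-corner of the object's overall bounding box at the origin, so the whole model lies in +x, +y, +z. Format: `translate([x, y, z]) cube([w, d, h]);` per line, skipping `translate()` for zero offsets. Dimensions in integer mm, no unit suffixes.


cube([2254, 133, 142]);


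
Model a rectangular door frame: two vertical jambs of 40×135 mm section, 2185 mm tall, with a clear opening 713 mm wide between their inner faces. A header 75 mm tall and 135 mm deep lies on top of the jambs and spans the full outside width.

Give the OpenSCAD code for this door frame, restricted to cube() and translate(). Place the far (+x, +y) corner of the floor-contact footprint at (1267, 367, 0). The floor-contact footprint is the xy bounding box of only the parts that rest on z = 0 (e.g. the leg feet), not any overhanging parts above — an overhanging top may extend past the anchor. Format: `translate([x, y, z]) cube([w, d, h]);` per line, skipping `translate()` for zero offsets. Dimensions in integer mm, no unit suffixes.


translate([474, 232, 0]) cube([40, 135, 2185]);
translate([1227, 232, 0]) cube([40, 135, 2185]);
translate([474, 232, 2185]) cube([793, 135, 75]);


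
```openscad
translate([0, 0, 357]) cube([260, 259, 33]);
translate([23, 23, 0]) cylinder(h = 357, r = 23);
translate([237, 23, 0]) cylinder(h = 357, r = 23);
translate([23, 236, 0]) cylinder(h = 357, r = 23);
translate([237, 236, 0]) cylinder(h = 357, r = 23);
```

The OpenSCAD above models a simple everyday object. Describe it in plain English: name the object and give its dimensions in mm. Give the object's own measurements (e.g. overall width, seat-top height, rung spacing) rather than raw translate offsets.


A simple wooden stool: a rectangular seat 260 mm (x) by 259 mm (y), 33 mm thick, top face at z = 390 mm, on four round legs, each 46 mm in diameter. The legs rest on z = 0, each leg's axis is inset half a diameter from the nearest pair of seat edges (so the leg's bounding box is flush with the corner).


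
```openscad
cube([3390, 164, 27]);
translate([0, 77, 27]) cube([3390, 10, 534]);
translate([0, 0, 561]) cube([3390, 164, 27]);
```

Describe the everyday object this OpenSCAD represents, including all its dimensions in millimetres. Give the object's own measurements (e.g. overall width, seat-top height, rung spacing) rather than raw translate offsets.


An I-beam lying along x, 3390 mm long. Overall section height 588 mm. Two flanges 164 mm wide (y) and 27 mm thick, one on the floor and one at the top; a web 10 mm thick runs between them, centred on the flange width.


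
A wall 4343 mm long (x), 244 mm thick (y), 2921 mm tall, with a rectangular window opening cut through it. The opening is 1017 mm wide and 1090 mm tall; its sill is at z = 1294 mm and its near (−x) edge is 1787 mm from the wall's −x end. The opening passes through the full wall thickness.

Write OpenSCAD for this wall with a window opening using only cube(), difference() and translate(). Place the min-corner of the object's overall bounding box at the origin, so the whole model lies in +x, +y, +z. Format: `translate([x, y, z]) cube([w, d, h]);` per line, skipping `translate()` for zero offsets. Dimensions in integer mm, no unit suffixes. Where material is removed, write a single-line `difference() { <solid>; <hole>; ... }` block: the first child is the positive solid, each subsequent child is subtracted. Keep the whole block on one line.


difference() { cube([4343, 244, 2921]); translate([1787, 0, 1294]) cube([1017, 244, 1090]); }


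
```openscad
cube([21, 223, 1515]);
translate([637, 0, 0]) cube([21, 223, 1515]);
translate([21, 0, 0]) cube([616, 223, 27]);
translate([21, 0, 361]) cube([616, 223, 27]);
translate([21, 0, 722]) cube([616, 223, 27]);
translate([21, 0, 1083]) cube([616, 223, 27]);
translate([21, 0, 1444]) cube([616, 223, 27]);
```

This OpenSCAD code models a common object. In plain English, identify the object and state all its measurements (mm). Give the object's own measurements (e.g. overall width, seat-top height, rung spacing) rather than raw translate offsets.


An open bookshelf. Two side panels, each 21 mm thick, 223 mm deep and 1515 mm tall, stand 658 mm apart (outside-to-outside). Between them sit 5 shelves, each 27 mm thick and 223 mm deep, spanning the full gap between the sides. The bottom shelf rests on the floor (its underside at z = 0) and the clear gap between one shelf's top and the next shelf's underside is 334 mm.


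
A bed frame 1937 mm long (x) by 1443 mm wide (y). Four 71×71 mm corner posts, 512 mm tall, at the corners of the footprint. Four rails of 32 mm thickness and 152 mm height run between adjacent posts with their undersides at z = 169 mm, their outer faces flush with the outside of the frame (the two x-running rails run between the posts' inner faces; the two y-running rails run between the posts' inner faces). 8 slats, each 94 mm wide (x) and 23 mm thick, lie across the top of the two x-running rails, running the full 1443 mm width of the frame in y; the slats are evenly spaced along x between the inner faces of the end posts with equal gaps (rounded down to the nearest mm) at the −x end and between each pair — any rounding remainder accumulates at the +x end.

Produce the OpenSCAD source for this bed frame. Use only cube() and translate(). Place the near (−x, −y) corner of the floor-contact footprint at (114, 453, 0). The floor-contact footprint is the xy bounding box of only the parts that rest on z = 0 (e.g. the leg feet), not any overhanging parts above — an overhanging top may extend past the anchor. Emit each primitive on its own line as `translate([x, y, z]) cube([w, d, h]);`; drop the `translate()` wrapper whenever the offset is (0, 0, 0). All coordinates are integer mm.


// slat z = rail_z + rail_h = 169 + 152 = 321
// slat gap = ⌊(1795 − 8·94) / 9⌋ = 115
translate([114, 453, 0]) cube([71, 71, 512]);
translate([114, 1825, 0]) cube([71, 71, 512]);
translate([1980, 453, 0]) cube([71, 71, 512]);
translate([1980, 1825, 0]) cube([71, 71, 512]);
translate([185, 453, 169]) cube([1795, 32, 152]);
translate([185, 1864, 169]) cube([1795, 32, 152]);
translate([114, 524, 169]) cube([32, 1301, 152]);
translate([2019, 524, 169]) cube([32, 1301, 152]);
translate([300, 453, 321]) cube([94, 1443, 23]);
translate([509, 453, 321]) cube([94, 1443, 23]);
translate([718, 453, 321]) cube([94, 1443, 23]);
translate([927, 453, 321]) cube([94, 1443, 23]);
translate([1136, 453, 321]) cube([94, 1443, 23]);
translate([1345, 453, 321]) cube([94, 1443, 23]);
translate([1554, 453, 321]) cube([94, 1443, 23]);
translate([1763, 453, 321]) cube([94, 1443, 23]);


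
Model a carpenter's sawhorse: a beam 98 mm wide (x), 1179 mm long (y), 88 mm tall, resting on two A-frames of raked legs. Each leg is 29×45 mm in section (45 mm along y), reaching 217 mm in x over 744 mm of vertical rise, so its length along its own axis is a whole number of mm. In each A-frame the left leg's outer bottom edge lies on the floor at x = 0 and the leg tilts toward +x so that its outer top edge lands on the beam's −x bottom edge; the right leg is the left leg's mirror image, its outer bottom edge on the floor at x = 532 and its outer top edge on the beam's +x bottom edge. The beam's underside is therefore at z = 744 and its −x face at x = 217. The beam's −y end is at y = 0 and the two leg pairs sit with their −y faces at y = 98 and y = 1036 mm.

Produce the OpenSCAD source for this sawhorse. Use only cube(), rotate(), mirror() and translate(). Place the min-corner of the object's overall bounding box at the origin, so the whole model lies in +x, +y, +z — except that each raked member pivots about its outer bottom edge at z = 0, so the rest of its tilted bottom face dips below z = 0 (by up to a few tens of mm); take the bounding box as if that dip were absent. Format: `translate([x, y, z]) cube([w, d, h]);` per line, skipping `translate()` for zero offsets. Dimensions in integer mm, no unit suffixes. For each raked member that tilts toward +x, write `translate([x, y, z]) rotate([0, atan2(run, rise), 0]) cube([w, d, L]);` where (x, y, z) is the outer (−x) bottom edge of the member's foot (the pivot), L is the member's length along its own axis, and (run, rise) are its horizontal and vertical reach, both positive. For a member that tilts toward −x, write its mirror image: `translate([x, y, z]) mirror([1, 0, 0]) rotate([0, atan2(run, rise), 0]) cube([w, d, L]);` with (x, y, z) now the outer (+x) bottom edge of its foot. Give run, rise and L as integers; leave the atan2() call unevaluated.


translate([217, 0, 744]) cube([98, 1179, 88]);
translate([0, 98, 0]) rotate([0, atan2(217, 744), 0]) cube([29, 45, 775]);
translate([532, 98, 0]) mirror([1, 0, 0]) rotate([0, atan2(217, 744), 0]) cube([29, 45, 775]);
translate([0, 1036, 0]) rotate([0, atan2(217, 744), 0]) cube([29, 45, 775]);
translate([532, 1036, 0]) mirror([1, 0, 0]) rotate([0, atan2(217, 744), 0]) cube([29, 45, 775]);


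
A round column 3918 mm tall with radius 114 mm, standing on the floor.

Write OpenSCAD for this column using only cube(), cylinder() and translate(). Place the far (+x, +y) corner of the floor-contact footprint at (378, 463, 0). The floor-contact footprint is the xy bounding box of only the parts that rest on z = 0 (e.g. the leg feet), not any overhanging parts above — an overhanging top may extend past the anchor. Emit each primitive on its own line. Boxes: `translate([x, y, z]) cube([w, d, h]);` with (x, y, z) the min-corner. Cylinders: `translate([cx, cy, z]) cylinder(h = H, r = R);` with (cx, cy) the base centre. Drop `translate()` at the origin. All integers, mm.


translate([264, 349, 0]) cylinder(h = 3918, r = 114);


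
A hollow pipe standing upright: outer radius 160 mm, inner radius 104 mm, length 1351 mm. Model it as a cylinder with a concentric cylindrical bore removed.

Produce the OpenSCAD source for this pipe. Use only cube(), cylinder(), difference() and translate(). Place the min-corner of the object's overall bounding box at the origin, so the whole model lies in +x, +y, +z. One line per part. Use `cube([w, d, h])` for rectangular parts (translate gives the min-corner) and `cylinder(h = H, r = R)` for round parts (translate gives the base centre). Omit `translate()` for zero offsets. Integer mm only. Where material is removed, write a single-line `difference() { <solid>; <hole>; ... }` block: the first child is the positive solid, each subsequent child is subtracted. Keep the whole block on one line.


difference() { translate([160, 160, 0]) cylinder(h = 1351, r = 160); translate([160, 160, 0]) cylinder(h = 1351, r = 104); }


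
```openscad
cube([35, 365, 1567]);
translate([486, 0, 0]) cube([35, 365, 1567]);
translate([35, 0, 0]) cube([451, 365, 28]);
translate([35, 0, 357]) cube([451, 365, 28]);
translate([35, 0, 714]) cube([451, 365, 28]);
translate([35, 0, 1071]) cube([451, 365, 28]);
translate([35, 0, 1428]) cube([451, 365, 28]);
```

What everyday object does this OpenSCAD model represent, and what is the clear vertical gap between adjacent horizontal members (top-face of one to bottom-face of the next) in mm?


A bookshelf. The clear shelf gap is 329 mm.

Two tall side panels with 5 horizontal boards between them — a bookshelf. The first two shelf undersides are at z = 0 and z = 357; with shelf thickness 28, the clear gap is 357 − 0 − 28 = 329 mm.


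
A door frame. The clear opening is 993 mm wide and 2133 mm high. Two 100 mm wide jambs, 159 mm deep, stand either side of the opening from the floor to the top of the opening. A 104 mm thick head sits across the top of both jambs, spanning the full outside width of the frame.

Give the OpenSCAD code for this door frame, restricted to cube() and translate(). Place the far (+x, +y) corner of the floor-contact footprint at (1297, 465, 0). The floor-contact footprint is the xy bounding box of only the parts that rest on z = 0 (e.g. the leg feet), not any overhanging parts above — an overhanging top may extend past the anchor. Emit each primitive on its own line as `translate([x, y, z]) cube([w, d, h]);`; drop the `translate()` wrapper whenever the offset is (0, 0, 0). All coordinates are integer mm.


translate([104, 306, 0]) cube([100, 159, 2133]);
translate([1197, 306, 0]) cube([100, 159, 2133]);
translate([104, 306, 2133]) cube([1193, 159, 104]);


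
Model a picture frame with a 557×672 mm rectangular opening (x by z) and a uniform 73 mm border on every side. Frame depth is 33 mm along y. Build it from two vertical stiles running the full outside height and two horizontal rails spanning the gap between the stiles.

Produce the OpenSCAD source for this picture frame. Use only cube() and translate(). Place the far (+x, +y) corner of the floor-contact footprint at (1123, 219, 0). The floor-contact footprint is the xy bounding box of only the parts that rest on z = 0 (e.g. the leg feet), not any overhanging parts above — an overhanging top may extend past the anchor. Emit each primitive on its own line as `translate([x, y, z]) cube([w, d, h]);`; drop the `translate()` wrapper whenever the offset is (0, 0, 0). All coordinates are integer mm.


translate([420, 186, 0]) cube([73, 33, 818]);
translate([1050, 186, 0]) cube([73, 33, 818]);
translate([493, 186, 0]) cube([557, 33, 73]);
translate([493, 186, 745]) cube([557, 33, 73]);


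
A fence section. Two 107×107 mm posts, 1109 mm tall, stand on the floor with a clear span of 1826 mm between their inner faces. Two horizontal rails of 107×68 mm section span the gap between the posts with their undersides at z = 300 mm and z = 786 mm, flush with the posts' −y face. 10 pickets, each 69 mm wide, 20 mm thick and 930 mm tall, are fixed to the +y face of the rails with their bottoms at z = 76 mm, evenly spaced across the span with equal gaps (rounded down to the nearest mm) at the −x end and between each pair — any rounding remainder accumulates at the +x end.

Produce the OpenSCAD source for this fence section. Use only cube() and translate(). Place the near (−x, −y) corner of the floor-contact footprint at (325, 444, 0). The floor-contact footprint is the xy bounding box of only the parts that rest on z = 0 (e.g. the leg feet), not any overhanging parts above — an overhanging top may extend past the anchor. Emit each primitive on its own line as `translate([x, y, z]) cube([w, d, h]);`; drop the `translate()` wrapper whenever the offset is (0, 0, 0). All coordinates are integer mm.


translate([325, 444, 0]) cube([107, 107, 1109]);
translate([2258, 444, 0]) cube([107, 107, 1109]);
translate([432, 444, 300]) cube([1826, 107, 68]);
translate([432, 444, 786]) cube([1826, 107, 68]);
translate([535, 551, 76]) cube([69, 20, 930]);
translate([707, 551, 76]) cube([69, 20, 930]);
translate([879, 551, 76]) cube([69, 20, 930]);
translate([1051, 551, 76]) cube([69, 20, 930]);
translate([1223, 551, 76]) cube([69, 20, 930]);
translate([1395, 551, 76]) cube([69, 20, 930]);
translate([1567, 551, 76]) cube([69, 20, 930]);
translate([1739, 551, 76]) cube([69, 20, 930]);
translate([1911, 551, 76]) cube([69, 20, 930]);
translate([2083, 551, 76]) cube([69, 20, 930]);


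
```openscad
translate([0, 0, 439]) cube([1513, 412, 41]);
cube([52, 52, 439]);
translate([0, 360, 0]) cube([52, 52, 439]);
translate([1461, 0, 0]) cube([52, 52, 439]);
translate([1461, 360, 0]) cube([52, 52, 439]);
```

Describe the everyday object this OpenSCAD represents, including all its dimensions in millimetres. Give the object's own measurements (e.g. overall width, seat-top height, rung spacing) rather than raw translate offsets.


A bench: a 1513×412 mm seat slab, 41 mm thick, top at z = 480 mm, on four 52×52 mm square legs flush with the seat corners and standing on z = 0.


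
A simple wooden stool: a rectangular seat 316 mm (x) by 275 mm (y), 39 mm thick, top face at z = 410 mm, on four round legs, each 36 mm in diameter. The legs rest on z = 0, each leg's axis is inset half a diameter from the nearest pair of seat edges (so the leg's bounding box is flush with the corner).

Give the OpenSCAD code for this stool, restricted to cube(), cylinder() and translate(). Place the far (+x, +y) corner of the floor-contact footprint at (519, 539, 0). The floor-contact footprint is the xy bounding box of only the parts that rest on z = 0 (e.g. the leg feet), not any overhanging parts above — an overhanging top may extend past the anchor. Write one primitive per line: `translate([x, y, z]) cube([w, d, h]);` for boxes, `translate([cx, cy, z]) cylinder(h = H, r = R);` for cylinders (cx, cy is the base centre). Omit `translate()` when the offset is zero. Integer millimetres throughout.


// leg_h = 410 - 39 = 371
translate([203, 264, 371]) cube([316, 275, 39]);
translate([221, 282, 0]) cylinder(h = 371, r = 18);
translate([501, 282, 0]) cylinder(h = 371, r = 18);
translate([221, 521, 0]) cylinder(h = 371, r = 18);
translate([501, 521, 0]) cylinder(h = 371, r = 18);


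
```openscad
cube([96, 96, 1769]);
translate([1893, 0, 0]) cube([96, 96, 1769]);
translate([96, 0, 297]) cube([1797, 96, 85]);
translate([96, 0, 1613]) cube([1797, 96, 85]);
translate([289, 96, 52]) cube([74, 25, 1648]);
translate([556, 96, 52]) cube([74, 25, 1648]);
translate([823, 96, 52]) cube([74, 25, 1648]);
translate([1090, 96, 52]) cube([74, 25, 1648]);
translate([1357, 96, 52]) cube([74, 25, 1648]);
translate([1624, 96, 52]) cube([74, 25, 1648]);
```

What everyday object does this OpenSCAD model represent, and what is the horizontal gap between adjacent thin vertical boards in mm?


A fence section. The picket gap is 193 mm.

Two posts, two rails, 6 pickets — a fence section. Span 1797 mm holds 6 pickets of 74 mm with 7 equal gaps: ⌊(1797 − 6·74) / 7⌋ = 193 mm.


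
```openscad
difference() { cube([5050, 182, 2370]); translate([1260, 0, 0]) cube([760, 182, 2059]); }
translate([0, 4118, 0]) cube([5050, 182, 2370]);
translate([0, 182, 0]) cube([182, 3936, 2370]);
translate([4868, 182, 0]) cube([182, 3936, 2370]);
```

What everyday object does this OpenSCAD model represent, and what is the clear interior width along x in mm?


A single room. The interior width is 4686 mm.

Four walls enclosing a rectangle with a door in the front wall — a room. Outside width 5050 minus two 182 mm walls gives 4686 mm.


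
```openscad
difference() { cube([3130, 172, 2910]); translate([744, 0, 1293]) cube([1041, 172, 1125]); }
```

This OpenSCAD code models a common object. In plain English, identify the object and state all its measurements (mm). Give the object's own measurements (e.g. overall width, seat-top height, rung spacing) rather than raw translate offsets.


A wall 3130 mm long (x), 172 mm thick (y), 2910 mm tall, with a rectangular window opening cut through it. The opening is 1041 mm wide and 1125 mm tall; its sill is at z = 1293 mm and its near (−x) edge is 744 mm from the wall's −x end. The opening passes through the full wall thickness.


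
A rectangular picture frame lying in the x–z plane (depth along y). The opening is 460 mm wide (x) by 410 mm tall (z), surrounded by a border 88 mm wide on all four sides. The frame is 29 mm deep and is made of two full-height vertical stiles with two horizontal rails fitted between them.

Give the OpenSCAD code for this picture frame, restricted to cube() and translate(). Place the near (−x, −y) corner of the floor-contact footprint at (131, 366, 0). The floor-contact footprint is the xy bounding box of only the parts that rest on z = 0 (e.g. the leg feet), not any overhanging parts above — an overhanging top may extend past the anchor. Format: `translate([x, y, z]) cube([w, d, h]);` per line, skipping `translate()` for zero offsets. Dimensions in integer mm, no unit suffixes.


translate([131, 366, 0]) cube([88, 29, 586]);
translate([679, 366, 0]) cube([88, 29, 586]);
translate([219, 366, 0]) cube([460, 29, 88]);
translate([219, 366, 498]) cube([460, 29, 88]);


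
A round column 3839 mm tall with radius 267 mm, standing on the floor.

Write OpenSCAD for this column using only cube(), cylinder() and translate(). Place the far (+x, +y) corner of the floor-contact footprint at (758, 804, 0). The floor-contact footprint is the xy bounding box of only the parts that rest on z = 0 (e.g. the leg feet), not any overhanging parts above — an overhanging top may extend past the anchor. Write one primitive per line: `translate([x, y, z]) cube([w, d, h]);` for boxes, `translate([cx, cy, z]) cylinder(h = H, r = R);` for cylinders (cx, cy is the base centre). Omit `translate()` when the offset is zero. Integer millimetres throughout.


translate([491, 537, 0]) cylinder(h = 3839, r = 267);


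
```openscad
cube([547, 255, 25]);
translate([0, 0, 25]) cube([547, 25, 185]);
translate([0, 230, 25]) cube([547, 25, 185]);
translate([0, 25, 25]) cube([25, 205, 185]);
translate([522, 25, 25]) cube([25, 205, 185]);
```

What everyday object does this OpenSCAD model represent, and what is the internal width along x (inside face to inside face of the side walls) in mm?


An open box. The internal width is 497 mm.

A 547×255 base slab with four walls standing on it — an open box. The base is 547 mm wide and the walls are 25 mm thick, so the internal width is 547 − 2 × 25 = 497 mm.


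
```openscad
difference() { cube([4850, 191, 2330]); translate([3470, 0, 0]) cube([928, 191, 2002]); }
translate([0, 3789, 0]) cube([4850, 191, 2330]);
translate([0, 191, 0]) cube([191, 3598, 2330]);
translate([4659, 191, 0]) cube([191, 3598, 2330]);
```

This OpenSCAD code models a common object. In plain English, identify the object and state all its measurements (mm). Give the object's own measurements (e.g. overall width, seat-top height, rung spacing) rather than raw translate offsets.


A single room: four walls, each 2330 mm tall and 191 mm thick, enclosing an outside footprint 4850×3980 mm (x × y), no floor or roof. The front and back walls (−y and +y sides) run the full x-width; the side walls fit between their inner faces. A door opening 928 mm wide and 2002 mm tall is cut through the front wall from the floor up, its −x edge 3470 mm from the wall's −x end.
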